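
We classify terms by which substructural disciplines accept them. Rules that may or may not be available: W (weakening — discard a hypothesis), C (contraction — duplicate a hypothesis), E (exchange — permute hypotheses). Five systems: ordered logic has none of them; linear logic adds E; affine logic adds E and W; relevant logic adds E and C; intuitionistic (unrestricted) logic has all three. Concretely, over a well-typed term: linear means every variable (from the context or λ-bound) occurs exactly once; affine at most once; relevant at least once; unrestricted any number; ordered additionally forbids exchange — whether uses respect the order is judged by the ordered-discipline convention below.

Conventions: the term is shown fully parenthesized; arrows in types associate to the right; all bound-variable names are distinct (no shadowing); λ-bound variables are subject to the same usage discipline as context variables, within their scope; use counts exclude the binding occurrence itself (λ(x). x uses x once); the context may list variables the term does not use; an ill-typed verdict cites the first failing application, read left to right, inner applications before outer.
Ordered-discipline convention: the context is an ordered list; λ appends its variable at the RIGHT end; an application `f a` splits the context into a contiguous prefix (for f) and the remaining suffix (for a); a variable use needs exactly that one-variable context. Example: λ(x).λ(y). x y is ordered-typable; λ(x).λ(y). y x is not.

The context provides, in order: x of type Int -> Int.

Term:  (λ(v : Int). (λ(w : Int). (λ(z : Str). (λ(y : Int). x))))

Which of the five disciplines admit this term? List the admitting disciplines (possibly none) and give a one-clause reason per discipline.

accepted by: affine, unrestricted
use counts: x: 1×, v (λ-bound): 0×, w (λ-bound): 0×, z (λ-bound): 0×, y (λ-bound): 0×
order of uses: x
typing: well-typed at Int -> Int -> Str -> Int -> Int -> Int
ordered: ✗ — unused: v, w, z, y — weakening required
linear: ✗ — unused: v, w, z, y — weakening required
affine: ✓ — x, v, w, z, y: no repeats, contraction unneeded
relevant: ✗ — unused: v, w, z, y — weakening required
unrestricted: ✓ — type-checks (Int -> Int -> Str -> Int -> Int -> Int) and nothing is barred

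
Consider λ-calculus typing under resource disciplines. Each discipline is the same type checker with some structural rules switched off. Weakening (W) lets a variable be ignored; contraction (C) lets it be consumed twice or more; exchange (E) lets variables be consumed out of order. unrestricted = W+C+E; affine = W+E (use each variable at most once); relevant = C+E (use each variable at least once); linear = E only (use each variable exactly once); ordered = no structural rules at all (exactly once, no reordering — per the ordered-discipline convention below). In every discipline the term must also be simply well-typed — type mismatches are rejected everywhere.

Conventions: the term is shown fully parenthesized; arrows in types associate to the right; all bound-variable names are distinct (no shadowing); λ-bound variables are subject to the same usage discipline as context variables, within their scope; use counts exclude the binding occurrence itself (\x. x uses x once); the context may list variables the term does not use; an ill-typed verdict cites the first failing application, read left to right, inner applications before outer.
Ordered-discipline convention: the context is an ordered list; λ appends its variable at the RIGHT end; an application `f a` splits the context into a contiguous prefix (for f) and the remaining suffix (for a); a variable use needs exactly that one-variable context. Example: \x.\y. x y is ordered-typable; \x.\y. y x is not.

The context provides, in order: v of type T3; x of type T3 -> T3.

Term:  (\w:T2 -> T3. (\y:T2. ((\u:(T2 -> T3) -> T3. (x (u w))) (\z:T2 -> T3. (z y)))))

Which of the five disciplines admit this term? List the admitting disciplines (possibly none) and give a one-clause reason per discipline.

admitted in: affine, unrestricted
counts: v: 0; x: 1; w (λ-bound): 1; y (λ-bound): 1; u (λ-bound): 1; z (λ-bound): 1
order of uses: x, u, w, z, y
typing: well-typed at (T2 -> T3) -> T2 -> T3
ordered ✗ (unused: v — weakening required)
linear ✗ (unused: v — weakening required)
affine ✓ (at most one use each (v, x, w, y, u, z))
relevant ✗ (unused: v — weakening required)
unrestricted ✓ (simply typable at (T2 -> T3) -> T2 -> T3; W, C, E all held)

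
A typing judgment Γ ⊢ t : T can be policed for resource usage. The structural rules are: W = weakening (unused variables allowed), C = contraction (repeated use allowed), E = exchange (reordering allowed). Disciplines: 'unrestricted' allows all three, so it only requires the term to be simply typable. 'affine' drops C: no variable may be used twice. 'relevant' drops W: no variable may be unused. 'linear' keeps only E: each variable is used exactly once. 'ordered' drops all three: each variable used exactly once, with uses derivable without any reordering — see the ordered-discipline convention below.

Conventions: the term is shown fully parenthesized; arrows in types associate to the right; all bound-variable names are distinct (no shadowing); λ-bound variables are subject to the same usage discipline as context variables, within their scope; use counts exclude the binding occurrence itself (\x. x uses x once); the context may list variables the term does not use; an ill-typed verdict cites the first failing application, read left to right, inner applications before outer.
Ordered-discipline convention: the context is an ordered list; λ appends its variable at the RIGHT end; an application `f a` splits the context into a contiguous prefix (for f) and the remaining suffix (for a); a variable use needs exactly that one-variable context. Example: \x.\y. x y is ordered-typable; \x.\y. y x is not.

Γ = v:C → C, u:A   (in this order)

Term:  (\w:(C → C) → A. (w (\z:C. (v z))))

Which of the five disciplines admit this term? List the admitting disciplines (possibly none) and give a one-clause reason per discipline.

accepted by: affine, unrestricted
counts: v: 1×, u: 0×, w (λ-bound): 1×, z (λ-bound): 1×
use order (left to right): w, v, z
typing: well-typed — term : ((C → C) → A) → A
ordered: ✗ — unused: u — weakening required
linear: ✗ — unused: u — weakening required
affine: ✓ — v, u, w, z: no repeats, contraction unneeded
relevant: ✗ — unused: u — weakening required
unrestricted: ✓ — type-checks (((C → C) → A) → A) and nothing is barred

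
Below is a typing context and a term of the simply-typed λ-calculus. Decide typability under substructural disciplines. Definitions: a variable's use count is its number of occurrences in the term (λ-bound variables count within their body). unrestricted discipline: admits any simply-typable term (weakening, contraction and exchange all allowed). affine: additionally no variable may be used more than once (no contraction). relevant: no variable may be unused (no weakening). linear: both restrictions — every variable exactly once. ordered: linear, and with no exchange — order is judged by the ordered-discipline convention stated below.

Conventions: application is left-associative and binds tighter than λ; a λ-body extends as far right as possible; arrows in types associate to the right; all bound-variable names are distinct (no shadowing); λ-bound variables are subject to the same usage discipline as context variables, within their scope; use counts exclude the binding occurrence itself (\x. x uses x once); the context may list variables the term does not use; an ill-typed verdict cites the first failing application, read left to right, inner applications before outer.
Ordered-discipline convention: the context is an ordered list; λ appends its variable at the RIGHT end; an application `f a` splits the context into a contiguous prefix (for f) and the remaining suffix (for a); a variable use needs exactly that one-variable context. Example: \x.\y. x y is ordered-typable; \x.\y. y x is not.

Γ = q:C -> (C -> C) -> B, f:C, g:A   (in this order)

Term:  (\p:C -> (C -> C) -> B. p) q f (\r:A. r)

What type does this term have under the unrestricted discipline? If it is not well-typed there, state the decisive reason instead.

not well-typed under unrestricted — a type mismatch blocks all five
usage: q=1, f=1, g=0, p (λ-bound)=1, r (λ-bound)=1
uses in reading order: p, q, f, r
typing: ill-typed: an application expects C -> C but receives A -> A
across the five disciplines: ordered ✗ | linear ✗ | affine ✗ | relevant ✗ | unrestricted ✗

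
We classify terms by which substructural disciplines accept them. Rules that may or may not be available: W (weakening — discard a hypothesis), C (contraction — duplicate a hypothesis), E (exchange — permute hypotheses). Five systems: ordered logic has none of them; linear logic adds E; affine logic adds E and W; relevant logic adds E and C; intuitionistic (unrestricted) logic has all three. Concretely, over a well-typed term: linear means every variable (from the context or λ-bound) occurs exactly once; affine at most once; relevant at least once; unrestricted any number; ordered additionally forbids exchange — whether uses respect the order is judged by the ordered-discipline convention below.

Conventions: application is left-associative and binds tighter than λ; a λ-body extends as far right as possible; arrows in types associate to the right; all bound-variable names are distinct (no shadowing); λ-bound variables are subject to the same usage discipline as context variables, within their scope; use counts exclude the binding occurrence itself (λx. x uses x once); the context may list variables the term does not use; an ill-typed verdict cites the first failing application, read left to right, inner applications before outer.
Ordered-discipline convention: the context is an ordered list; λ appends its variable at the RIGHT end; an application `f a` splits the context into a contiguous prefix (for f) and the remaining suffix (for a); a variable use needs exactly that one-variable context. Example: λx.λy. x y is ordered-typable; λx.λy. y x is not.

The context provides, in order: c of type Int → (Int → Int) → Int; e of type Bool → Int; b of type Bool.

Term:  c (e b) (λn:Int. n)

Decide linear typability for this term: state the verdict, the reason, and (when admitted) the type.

yes — each of c, e, b, n used exactly once; term : Int
variable uses: c: 1; e: 1; b: 1; n (λ-bound): 1
uses in reading order: c, e, b, n
typing: well-typed at Int
per-discipline verdicts: ordered ✓; linear ✓; affine ✓; relevant ✓; unrestricted ✓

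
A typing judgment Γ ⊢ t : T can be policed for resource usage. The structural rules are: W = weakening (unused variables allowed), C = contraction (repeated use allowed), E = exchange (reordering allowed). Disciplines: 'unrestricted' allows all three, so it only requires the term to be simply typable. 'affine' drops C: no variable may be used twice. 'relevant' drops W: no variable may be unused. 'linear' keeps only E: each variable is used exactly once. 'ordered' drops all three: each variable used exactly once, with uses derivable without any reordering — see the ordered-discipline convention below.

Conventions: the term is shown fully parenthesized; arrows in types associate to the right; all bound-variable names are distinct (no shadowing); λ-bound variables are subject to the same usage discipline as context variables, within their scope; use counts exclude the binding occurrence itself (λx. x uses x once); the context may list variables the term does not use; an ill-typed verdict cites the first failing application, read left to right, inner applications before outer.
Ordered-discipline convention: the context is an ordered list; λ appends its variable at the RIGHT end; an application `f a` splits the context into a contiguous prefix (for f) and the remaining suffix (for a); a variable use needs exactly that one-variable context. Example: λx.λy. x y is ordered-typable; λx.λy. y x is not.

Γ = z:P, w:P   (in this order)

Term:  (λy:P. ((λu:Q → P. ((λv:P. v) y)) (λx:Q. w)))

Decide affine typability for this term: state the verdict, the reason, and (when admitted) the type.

yes — no duplicate uses among z, w, y, u, v, x; term : P → P
variable uses: z=0, w=1, y (λ-bound)=1, u (λ-bound)=0, v (λ-bound)=1, x (λ-bound)=0
order of uses: v, y, w
typing: the term checks, with type P → P
all disciplines: ordered ✗ | linear ✗ | affine ✓ | relevant ✗ | unrestricted ✓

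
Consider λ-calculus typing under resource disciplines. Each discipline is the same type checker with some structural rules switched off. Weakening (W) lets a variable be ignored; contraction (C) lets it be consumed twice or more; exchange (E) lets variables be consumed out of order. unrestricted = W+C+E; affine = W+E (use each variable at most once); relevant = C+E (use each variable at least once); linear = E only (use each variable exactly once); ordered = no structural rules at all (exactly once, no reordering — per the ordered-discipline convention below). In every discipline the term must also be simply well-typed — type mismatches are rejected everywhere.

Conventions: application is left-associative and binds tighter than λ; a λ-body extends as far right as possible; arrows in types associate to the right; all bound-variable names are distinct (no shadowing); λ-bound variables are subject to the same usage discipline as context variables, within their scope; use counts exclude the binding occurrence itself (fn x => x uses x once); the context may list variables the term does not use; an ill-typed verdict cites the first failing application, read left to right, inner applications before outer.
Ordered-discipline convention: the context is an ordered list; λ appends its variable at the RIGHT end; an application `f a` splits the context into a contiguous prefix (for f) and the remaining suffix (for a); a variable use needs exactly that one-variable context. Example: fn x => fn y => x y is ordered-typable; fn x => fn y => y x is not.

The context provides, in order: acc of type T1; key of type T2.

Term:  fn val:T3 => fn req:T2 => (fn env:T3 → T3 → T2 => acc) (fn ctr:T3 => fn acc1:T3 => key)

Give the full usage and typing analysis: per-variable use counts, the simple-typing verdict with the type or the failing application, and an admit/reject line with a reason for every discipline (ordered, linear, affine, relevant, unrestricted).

counts: acc ×1, key ×1, val (bound) ×0, req (bound) ×0, env (bound) ×0, ctr (bound) ×0, acc1 (bound) ×0
order of uses: acc, key
typing: well-typed — term : T3 → T2 → T1
ordered ✗ (val, req, env, ctr, acc1 left unused)
linear ✗ (val, req, env, ctr, acc1 left unused)
affine ✓ (acc, key, val, req, env, ctr, acc1: no repeats, contraction unneeded)
relevant ✗ (val, req, env, ctr, acc1 left unused)
unrestricted ✓ (typability at T3 → T2 → T1 is all that's needed)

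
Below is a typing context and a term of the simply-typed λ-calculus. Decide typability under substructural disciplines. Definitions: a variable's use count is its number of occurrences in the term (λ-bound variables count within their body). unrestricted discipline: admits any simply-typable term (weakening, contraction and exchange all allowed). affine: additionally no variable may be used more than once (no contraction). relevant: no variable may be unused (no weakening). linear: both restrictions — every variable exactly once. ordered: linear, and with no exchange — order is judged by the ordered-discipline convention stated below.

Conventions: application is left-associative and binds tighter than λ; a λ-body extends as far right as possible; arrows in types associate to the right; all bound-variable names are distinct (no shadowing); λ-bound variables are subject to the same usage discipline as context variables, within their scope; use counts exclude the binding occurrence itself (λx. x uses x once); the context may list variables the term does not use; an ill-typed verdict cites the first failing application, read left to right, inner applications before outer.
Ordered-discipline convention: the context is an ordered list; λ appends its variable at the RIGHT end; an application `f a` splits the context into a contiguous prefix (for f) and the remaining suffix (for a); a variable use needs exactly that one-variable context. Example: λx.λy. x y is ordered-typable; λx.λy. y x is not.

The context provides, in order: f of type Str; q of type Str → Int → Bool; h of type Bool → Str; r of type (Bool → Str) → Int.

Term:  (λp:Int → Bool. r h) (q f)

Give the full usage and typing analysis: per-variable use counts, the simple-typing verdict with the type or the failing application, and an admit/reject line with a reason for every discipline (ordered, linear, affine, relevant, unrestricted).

use counts: f: 1; q: 1; h: 1; r: 1; p (bound): 0
left-to-right use order: r, h, q, f
typing: the term checks, with type Int
ordered ✗ (unused: p — weakening required)
linear ✗ (unused: p — weakening required)
affine ✓ (f, q, h, r, p: no repeats, contraction unneeded)
relevant ✗ (unused: p — weakening required)
unrestricted ✓ (type-checks (Int) and nothing is barred)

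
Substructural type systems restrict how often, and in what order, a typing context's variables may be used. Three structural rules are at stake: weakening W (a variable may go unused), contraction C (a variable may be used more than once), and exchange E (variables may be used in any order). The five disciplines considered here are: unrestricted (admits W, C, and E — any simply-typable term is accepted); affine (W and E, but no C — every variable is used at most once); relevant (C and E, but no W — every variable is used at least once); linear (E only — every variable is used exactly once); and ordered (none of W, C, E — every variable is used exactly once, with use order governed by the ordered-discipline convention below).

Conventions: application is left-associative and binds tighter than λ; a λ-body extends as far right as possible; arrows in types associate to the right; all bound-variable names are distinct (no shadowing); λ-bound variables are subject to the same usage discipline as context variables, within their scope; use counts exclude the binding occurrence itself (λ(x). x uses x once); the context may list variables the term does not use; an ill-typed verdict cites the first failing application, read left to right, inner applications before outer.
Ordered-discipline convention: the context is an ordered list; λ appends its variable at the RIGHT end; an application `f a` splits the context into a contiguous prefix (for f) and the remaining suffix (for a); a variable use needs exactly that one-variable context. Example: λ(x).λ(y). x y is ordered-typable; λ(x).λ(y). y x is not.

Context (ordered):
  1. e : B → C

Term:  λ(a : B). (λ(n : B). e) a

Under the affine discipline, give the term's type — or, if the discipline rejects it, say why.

term : B → B → C
variable uses: e: 1; a [bound]: 1; n [bound]: 0
order of uses: e, a
typing: ✓ — B → B → C
per-discipline verdicts: ordered ✗ | linear ✗ | affine ✓ | relevant ✗ | unrestricted ✓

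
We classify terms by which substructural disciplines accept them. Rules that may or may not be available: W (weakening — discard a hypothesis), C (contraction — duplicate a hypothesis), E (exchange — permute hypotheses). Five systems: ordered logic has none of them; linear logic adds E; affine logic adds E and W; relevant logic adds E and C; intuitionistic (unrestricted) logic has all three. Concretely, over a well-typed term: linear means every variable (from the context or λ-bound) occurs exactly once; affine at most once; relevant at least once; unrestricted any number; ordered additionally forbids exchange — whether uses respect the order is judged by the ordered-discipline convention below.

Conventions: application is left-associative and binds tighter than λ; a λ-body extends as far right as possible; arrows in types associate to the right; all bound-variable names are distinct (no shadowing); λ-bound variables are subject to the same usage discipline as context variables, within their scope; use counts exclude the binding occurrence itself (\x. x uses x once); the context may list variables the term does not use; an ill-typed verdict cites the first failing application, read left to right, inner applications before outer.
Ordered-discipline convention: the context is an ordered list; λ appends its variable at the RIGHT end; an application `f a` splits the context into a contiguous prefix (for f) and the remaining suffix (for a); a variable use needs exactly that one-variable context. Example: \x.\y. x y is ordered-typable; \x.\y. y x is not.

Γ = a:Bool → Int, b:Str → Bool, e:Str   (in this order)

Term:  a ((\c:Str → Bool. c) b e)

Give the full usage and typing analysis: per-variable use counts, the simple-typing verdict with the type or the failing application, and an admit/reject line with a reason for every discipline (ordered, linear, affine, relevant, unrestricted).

variable uses: a ×1, b ×1, e ×1, c (bound) ×1
use order (left to right): a, c, b, e
typing: well-typed at Int
ordered: ✓ — a, b, e, c once each; derivable with no W/C/E
linear: ✓ — exactly-once usage across a, b, e, c
affine: ✓ — a, b, e, c: no repeats, contraction unneeded
relevant: ✓ — at least one use each (a, b, e, c)
unrestricted: ✓ — well-typed at Int; no restrictions here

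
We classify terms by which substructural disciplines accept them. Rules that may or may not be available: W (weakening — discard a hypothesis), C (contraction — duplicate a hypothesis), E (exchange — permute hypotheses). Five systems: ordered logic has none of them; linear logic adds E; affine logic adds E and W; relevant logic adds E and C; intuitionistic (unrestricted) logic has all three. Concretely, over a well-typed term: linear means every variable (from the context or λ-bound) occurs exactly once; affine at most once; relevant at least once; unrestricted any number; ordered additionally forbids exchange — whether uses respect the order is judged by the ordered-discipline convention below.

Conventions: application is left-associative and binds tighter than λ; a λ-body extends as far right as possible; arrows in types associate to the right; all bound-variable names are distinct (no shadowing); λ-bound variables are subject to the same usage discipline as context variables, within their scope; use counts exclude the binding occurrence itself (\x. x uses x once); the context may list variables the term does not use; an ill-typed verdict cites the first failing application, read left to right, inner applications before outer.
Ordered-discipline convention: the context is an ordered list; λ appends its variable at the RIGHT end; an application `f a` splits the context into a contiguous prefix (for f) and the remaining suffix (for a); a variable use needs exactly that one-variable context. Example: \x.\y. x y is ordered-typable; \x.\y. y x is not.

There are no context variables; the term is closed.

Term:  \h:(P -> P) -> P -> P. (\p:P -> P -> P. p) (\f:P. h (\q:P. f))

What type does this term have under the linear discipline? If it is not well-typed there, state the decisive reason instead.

not well-typed under linear — needs weakening: q unused
usage: h (bound): 1×; p (bound): 1×; f (bound): 1×; q (bound): 0×
use order (left to right): p, h, f
typing: well-typed — term : ((P -> P) -> P -> P) -> P -> P -> P
per-discipline verdicts: ordered ✗ · linear ✗ · affine ✓ · relevant ✗ · unrestricted ✓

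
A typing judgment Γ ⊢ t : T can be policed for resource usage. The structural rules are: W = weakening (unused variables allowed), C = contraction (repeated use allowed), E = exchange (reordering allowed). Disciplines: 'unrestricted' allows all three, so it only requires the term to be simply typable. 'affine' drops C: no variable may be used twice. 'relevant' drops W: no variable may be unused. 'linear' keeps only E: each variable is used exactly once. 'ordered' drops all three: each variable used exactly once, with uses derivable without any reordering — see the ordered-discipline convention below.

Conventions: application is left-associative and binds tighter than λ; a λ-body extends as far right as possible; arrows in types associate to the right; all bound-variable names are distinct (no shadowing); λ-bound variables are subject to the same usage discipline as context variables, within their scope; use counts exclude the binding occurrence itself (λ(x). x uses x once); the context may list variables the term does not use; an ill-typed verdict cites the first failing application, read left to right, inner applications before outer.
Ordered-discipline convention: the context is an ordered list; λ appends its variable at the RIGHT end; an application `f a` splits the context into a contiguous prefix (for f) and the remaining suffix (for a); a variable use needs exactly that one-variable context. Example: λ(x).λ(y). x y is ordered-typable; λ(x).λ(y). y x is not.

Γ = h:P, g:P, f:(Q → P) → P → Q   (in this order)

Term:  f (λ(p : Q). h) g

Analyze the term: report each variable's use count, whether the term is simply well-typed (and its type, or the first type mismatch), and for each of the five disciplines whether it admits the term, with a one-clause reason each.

use counts: h: 1, g: 1, f: 1, p (λ-bound): 0
uses in reading order: f, h, g
typing: the term checks, with type Q
ordered: ✗ — p never used (weakening)
linear: ✗ — p never used (weakening)
affine: ✓ — no duplicate uses among h, g, f, p
relevant: ✗ — p never used (weakening)
unrestricted: ✓ — simply typable at Q; W, C, E all held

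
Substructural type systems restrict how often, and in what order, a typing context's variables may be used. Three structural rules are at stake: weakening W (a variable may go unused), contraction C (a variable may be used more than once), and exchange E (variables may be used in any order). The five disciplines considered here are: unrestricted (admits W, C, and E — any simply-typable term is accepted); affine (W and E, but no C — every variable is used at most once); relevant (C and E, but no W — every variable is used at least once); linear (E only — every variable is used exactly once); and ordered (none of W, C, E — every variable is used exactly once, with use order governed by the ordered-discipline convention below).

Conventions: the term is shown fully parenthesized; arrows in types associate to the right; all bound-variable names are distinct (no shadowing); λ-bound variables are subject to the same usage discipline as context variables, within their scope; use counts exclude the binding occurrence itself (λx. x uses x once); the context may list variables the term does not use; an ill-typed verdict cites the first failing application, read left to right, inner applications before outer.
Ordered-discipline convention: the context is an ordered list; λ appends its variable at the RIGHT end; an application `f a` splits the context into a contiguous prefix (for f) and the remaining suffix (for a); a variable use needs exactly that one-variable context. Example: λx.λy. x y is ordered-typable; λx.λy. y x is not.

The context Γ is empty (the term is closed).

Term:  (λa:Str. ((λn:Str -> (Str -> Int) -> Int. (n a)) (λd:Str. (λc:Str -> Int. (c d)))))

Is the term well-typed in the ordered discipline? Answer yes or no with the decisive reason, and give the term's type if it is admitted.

no — no contiguous prefix/suffix split fits n, a, c, d
variable uses: a [bound] ×1; n [bound] ×1; d [bound] ×1; c [bound] ×1
left-to-right use order: n, a, c, d
typing: ✓ — Str -> (Str -> Int) -> Int
all disciplines: ordered ✗; linear ✓; affine ✓; relevant ✓; unrestricted ✓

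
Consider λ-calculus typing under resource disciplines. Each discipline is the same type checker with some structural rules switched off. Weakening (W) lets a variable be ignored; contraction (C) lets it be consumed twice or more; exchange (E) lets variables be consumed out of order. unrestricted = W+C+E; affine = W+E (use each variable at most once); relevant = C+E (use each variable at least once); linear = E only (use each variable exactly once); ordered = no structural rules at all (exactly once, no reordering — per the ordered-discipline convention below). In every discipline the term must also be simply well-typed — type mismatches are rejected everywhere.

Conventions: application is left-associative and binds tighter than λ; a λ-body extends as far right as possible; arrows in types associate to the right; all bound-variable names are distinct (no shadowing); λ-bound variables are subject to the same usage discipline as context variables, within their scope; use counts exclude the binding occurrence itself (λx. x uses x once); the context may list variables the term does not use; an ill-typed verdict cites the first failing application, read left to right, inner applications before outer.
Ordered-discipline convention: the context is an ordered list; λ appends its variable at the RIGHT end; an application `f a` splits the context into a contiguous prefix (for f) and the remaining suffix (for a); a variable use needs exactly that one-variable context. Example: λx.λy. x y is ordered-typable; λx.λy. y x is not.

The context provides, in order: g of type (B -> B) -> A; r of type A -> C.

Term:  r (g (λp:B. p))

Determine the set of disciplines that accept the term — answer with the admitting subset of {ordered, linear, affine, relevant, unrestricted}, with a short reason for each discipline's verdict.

admitting disciplines: linear, affine, relevant, unrestricted
usage: g=1, r=1, p (λ-bound)=1
order of uses: r, g, p
typing: ✓ — C
ordered ✗ (use order r, g, p needs exchange)
linear ✓ (each of g, r, p used exactly once)
affine ✓ (g, r, p: no repeats, contraction unneeded)
relevant ✓ (none of g, r, p goes unused)
unrestricted ✓ (type-checks (C) and nothing is barred)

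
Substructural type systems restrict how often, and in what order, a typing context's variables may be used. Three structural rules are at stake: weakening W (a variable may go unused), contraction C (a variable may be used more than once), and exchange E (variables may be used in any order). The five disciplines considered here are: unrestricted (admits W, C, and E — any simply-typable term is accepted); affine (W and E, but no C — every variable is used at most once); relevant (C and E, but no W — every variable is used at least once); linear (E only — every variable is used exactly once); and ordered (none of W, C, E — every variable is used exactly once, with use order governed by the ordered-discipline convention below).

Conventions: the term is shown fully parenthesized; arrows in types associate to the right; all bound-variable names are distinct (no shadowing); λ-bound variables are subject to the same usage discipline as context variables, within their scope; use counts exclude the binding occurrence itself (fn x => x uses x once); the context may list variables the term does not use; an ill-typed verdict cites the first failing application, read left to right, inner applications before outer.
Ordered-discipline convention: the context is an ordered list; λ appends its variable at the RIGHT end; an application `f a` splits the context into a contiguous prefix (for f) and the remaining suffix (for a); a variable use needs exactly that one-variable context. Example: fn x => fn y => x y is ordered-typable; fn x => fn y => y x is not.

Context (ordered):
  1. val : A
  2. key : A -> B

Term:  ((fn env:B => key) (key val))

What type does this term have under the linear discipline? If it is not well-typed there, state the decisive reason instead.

not well-typed under linear — key ×2 used more than once (contraction); unused: env — weakening required
usage: val: 1×, key: 2×, env (λ-bound): 0×
use order (left to right): key, key, val
typing: ✓ — A -> B
all disciplines: ordered ✗ · linear ✗ · affine ✗ · relevant ✗ · unrestricted ✓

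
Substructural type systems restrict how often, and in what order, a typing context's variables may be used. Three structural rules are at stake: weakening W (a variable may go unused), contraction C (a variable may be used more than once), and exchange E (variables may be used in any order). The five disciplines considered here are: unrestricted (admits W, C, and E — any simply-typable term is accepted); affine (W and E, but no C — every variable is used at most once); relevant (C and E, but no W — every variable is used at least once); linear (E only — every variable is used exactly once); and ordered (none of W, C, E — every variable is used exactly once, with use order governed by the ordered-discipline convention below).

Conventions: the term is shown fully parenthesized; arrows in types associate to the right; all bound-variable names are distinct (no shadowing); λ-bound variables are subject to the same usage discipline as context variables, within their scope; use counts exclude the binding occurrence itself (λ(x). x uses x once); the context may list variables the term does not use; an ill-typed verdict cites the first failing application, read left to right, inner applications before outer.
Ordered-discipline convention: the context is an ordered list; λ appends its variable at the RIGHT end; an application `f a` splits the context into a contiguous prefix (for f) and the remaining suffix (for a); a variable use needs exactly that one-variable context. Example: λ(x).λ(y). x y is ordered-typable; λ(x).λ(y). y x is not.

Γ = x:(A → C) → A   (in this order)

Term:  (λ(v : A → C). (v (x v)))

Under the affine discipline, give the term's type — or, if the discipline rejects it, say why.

not well-typed under affine — uses contraction: v ×2
counts: x=1, v (bound)=2
left-to-right use order: v, x, v
typing: the term checks, with type (A → C) → C
all disciplines: ordered ✗; linear ✗; affine ✗; relevant ✓; unrestricted ✓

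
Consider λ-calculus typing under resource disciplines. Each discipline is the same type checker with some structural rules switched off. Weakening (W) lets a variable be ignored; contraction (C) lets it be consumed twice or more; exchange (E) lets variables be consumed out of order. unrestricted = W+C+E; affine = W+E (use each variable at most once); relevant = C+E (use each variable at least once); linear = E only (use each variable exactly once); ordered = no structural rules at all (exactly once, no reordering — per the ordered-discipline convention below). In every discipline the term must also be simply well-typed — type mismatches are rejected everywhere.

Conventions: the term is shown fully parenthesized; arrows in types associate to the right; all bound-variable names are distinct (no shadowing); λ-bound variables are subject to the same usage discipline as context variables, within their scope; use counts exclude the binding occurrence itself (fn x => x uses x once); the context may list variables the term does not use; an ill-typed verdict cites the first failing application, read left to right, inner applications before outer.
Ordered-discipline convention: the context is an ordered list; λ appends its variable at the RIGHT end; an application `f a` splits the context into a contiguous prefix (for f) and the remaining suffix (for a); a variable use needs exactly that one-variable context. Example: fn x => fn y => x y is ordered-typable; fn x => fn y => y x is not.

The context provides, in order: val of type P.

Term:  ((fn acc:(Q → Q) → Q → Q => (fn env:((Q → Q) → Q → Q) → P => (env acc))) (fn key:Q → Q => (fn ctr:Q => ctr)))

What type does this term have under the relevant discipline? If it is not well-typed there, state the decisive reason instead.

not well-typed under relevant — val, key never used (weakening)
use counts: val: 0; acc [bound]: 1; env [bound]: 1; key [bound]: 0; ctr [bound]: 1
left-to-right use order: env, acc, ctr
typing: well-typed — term : (((Q → Q) → Q → Q) → P) → P
across the five disciplines: ordered ✗ | linear ✗ | affine ✓ | relevant ✗ | unrestricted ✓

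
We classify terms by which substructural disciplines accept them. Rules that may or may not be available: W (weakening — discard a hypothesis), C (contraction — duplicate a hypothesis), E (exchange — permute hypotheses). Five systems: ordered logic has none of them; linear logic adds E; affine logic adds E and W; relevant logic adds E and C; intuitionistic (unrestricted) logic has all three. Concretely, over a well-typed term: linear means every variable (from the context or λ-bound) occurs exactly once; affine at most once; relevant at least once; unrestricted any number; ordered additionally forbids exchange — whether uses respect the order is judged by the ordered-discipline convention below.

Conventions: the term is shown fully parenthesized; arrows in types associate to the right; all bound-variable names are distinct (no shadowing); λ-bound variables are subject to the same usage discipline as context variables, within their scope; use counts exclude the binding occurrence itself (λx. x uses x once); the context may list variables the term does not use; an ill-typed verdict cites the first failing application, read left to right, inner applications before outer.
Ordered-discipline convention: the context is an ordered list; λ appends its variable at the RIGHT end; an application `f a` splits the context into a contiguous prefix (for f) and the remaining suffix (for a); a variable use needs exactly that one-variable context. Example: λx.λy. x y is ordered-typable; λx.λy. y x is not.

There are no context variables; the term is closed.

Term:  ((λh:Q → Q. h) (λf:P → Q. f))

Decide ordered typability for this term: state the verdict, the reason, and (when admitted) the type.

no — the type mismatch rejects it
use counts: h (λ-bound): 1; f (λ-bound): 1
left-to-right use order: h, f
typing: ill-typed: argument of type (P → Q) → P → Q where Q → Q is required
summary: ordered ✗ · linear ✗ · affine ✗ · relevant ✗ · unrestricted ✗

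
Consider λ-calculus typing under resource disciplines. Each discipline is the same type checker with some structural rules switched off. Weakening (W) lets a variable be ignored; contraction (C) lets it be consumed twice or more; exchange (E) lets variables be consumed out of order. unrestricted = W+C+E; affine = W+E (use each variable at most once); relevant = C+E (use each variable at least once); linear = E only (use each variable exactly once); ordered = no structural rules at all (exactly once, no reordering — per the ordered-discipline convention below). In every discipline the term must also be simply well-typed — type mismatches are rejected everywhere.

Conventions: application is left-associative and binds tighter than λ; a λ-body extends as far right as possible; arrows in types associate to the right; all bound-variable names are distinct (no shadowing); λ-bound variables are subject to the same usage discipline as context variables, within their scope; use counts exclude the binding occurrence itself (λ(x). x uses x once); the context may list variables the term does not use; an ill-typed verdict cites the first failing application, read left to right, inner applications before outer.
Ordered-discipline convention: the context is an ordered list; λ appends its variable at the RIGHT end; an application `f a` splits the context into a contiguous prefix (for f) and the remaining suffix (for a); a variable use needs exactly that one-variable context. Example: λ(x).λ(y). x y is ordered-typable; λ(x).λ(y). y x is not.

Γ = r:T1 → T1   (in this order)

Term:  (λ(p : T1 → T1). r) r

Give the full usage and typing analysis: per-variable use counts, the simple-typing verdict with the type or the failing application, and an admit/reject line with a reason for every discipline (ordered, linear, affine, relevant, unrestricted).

usage: r: 2; p [bound]: 0
use order (left to right): r, r
typing: the term checks, with type T1 → T1
ordered: ✗, needs contraction — r ×2; needs weakening: p unused
linear: ✗, needs contraction — r ×2; needs weakening: p unused
affine: ✗, needs contraction — r ×2
relevant: ✗, needs weakening: p unused
unrestricted: ✓, typability at T1 → T1 is all that's needed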